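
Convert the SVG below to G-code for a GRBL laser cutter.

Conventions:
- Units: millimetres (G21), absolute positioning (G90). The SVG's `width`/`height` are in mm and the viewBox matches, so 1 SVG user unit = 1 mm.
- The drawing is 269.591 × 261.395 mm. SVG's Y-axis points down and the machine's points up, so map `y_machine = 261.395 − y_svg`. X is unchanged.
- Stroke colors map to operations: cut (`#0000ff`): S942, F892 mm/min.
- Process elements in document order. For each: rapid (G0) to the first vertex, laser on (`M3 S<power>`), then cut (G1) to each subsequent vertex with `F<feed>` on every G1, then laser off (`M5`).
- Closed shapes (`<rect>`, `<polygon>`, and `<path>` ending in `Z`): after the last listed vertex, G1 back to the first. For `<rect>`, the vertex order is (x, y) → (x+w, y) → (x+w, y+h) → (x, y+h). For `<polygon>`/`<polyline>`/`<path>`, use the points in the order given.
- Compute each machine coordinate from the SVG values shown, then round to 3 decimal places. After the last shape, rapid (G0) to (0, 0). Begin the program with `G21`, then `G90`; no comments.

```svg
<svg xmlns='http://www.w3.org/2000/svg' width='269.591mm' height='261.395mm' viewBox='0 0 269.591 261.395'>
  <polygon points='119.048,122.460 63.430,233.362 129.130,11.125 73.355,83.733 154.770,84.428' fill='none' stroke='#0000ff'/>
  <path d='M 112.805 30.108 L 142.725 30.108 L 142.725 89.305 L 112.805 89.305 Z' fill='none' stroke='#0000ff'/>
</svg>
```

G21
G90
G0 X119.048 Y138.935
M3 S942
G1 X63.430 Y28.033 F892
G1 X129.130 Y250.270 F892
G1 X73.355 Y177.662 F892
G1 X154.770 Y176.967 F892
G1 X119.048 Y138.935 F892
M5
G0 X112.805 Y231.287
M3 S942
G1 X142.725 Y231.287 F892
G1 X142.725 Y172.090 F892
G1 X112.805 Y172.090 F892
G1 X112.805 Y231.287 F892
M5
G0 X0.000 Y0.000

viewBox `0 0 269.591 261.395` with mm width/height → 1 unit = 1 mm. Flip: y_m = 261.395 − y_svg.

**Shape 1** — `<polygon>` closed polygon, stroke `#0000ff` → cut (S942, F892). Machine vertices: (119.048,138.935) → (63.430,28.033) → (129.130,250.270) → (73.355,177.662) → (154.770,176.967) → (119.048,138.935). Closed: final G1 returns to the first vertex.

**Shape 2** — `<path>` rectangle, stroke `#0000ff` → cut (S942, F892). Machine vertices: (112.805,231.287) → (142.725,231.287) → (142.725,172.090) → (112.805,172.090) → (112.805,231.287). Closed: final G1 returns to the first vertex.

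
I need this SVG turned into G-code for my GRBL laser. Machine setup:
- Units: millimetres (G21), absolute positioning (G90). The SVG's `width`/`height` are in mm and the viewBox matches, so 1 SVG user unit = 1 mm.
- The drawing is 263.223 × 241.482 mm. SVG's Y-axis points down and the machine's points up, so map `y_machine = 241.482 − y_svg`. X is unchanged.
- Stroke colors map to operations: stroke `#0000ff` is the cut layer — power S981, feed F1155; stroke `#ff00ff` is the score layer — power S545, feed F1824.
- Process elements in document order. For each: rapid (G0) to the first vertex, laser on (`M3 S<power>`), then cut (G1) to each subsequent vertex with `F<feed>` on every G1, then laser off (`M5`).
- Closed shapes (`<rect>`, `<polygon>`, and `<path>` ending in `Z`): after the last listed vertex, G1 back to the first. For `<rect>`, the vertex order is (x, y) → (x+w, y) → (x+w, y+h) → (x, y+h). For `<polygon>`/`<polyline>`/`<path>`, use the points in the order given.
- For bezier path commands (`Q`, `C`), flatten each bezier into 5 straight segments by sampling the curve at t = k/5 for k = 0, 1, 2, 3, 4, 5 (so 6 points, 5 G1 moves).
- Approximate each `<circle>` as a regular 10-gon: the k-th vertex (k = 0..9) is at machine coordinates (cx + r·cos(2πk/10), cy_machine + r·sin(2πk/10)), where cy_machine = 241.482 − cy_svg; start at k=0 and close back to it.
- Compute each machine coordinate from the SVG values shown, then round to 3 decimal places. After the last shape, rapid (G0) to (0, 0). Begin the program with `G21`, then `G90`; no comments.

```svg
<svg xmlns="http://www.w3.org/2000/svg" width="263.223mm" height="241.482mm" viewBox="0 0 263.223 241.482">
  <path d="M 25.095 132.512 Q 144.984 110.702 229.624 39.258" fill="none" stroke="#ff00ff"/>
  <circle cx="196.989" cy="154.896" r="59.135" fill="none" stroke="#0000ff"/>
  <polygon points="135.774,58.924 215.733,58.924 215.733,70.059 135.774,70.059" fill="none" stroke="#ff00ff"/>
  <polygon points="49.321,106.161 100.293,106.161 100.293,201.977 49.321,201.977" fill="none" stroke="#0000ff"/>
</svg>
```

Since the viewBox matches the mm dimensions, user units are millimetres directly. The only transform is the Y-flip y_m = 241.482 − y_svg.

Shape 1 is a quadratic bezier drawn with `<path>`. Its stroke #ff00ff means score at S545, F1824. After flipping Y the toolpath is (25.095,108.970) → (71.641,119.679) → (115.366,134.359) → (156.272,153.010) → (194.358,175.632) → (229.624,202.224).

Shape 2 is a circle drawn with `<circle>`. Its stroke #0000ff means cut at S981, F1155. After flipping Y the toolpath is (256.124,86.586) → (244.830,121.345) → (215.263,142.827) → (178.715,142.827) → (149.148,121.345) → (137.854,86.586) → (149.148,51.827) → (178.715,30.345) → (215.263,30.345) → (244.830,51.827) → (256.124,86.586), returning to the start.

Shape 3 is a rectangle drawn with `<polygon>`. Its stroke #ff00ff means score at S545, F1824. After flipping Y the toolpath is (135.774,182.558) → (215.733,182.558) → (215.733,171.423) → (135.774,171.423) → (135.774,182.558), returning to the start.

Shape 4 is a rectangle drawn with `<polygon>`. Its stroke #0000ff means cut at S981, F1155. After flipping Y the toolpath is (49.321,135.321) → (100.293,135.321) → (100.293,39.505) → (49.321,39.505) → (49.321,135.321), returning to the start.

G21
G90
G0 X25.095 Y108.970
M3 S545
G1 X71.641 Y119.679 F1824
G1 X115.366 Y134.359 F1824
G1 X156.272 Y153.010 F1824
G1 X194.358 Y175.632 F1824
G1 X229.624 Y202.224 F1824
M5
G0 X256.124 Y86.586
M3 S981
G1 X244.830 Y121.345 F1155
G1 X215.263 Y142.827 F1155
G1 X178.715 Y142.827 F1155
G1 X149.148 Y121.345 F1155
G1 X137.854 Y86.586 F1155
G1 X149.148 Y51.827 F1155
G1 X178.715 Y30.345 F1155
G1 X215.263 Y30.345 F1155
G1 X244.830 Y51.827 F1155
G1 X256.124 Y86.586 F1155
M5
G0 X135.774 Y182.558
M3 S545
G1 X215.733 Y182.558 F1824
G1 X215.733 Y171.423 F1824
G1 X135.774 Y171.423 F1824
G1 X135.774 Y182.558 F1824
M5
G0 X49.321 Y135.321
M3 S981
G1 X100.293 Y135.321 F1155
G1 X100.293 Y39.505 F1155
G1 X49.321 Y39.505 F1155
G1 X49.321 Y135.321 F1155
M5
G0 X0.000 Y0.000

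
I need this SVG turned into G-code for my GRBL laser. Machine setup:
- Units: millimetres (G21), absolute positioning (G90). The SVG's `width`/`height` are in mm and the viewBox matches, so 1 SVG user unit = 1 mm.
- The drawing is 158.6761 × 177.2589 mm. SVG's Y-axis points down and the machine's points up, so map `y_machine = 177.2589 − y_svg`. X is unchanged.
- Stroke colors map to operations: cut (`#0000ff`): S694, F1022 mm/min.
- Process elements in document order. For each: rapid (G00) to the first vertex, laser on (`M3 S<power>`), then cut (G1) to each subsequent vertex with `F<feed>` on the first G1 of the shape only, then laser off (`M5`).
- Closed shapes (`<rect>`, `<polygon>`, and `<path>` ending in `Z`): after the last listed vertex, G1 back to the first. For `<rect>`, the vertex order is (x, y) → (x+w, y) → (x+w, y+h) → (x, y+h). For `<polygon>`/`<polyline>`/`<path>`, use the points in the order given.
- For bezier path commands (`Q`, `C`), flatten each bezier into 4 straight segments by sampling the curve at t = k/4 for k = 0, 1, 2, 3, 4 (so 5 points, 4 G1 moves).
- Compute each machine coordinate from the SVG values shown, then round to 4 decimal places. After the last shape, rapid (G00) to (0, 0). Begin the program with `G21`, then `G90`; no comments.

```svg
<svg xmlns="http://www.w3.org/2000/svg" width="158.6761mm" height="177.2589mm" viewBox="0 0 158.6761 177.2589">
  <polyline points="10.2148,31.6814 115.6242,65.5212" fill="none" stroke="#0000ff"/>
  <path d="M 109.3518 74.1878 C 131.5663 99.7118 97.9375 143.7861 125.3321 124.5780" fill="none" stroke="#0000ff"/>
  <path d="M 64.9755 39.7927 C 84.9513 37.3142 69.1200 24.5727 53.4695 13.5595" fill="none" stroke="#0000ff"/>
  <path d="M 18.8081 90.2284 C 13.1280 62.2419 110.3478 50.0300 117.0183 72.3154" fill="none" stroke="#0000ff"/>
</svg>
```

Since the viewBox matches the mm dimensions, user units are millimetres directly. The only transform is the Y-flip y_m = 177.2589 − y_svg.

Shape 1 is a line segment drawn with `<polyline>`. Its stroke #0000ff means cut at S694, F1022. After flipping Y the toolpath is (10.2148,145.5775) → (115.6242,111.7377).

Shape 2 is a cubic bezier drawn with `<path>`. Its stroke #0000ff means cut at S694, F1022. After flipping Y the toolpath is (109.3518,103.0711) → (117.3681,81.7286) → (115.3994,61.1015) → (114.4020,48.8616) → (125.3321,52.6809).

Shape 3 is a cubic bezier drawn with `<path>`. Its stroke #0000ff means cut at S694, F1022. After flipping Y the toolpath is (64.9755,137.4662) → (73.8058,141.0620) → (72.5824,147.3823) → (64.6790,155.3028) → (53.4695,163.6994).

Shape 4 is a cubic bezier drawn with `<path>`. Its stroke #0000ff means cut at S694, F1022. After flipping Y the toolpath is (18.8081,87.0305) → (30.8191,104.7701) → (63.2817,114.8390) → (98.0601,115.4818) → (117.0183,104.9435).

G21
G90
G00 X10.2148 Y145.5775
M3 S694
G1 X115.6242 Y111.7377 F1022
M5
G00 X109.3518 Y103.0711
M3 S694
G1 X117.3681 Y81.7286 F1022
G1 X115.3994 Y61.1015
G1 X114.4020 Y48.8616
G1 X125.3321 Y52.6809
M5
G00 X64.9755 Y137.4662
M3 S694
G1 X73.8058 Y141.0620 F1022
G1 X72.5824 Y147.3823
G1 X64.6790 Y155.3028
G1 X53.4695 Y163.6994
M5
G00 X18.8081 Y87.0305
M3 S694
G1 X30.8191 Y104.7701 F1022
G1 X63.2817 Y114.8390
G1 X98.0601 Y115.4818
G1 X117.0183 Y104.9435
M5
G00 X0.0000 Y0.0000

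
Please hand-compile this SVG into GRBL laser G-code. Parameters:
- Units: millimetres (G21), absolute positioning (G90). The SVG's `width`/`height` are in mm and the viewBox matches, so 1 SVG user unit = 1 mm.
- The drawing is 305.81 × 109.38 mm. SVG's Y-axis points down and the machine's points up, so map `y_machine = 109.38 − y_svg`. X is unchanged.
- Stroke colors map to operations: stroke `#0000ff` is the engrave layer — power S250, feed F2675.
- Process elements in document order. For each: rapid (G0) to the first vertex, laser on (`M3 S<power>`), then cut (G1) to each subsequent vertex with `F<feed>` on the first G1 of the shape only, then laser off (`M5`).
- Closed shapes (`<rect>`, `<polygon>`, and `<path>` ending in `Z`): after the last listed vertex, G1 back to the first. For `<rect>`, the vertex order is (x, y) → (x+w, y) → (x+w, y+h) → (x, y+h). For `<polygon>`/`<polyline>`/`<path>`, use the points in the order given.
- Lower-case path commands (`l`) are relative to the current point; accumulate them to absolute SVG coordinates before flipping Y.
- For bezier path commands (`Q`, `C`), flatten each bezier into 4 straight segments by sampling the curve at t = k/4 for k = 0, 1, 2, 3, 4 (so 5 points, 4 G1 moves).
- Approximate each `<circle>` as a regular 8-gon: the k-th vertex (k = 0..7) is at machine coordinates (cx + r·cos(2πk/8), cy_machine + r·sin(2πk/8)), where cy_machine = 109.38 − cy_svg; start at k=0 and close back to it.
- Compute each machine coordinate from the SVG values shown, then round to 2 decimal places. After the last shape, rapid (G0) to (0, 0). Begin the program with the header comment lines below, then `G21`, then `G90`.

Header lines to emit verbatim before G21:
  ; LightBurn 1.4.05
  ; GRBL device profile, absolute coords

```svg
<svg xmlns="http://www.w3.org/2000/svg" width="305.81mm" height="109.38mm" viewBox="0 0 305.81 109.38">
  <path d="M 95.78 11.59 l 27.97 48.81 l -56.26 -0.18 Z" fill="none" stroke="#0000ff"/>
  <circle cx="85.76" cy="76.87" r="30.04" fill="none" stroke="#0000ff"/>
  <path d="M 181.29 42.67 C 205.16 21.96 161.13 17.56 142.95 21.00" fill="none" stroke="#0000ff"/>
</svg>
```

viewBox `0 0 305.81 109.38` with mm width/height → 1 unit = 1 mm. Flip: y_m = 109.38 − y_svg.

**Shape 1** — `<path>` regular polygon, stroke `#0000ff` → engrave (S250, F2675). Machine vertices: (95.78,97.79) → (123.75,48.98) → (67.49,49.16) → (95.78,97.79). Closed: final G1 returns to the first vertex.

**Shape 2** — `<circle>` circle, stroke `#0000ff` → engrave (S250, F2675). Machine vertices: (115.80,32.51) → (107.00,53.75) → (85.76,62.55) → (64.52,53.75) → (55.72,32.51) → (64.52,11.27) → (85.76,2.47) → (107.00,11.27) → (115.80,32.51). Closed: final G1 returns to the first vertex.

**Shape 3** — `<path>` cubic bezier, stroke `#0000ff` → engrave (S250, F2675). Control points (SVG): P0=(181.29,42.67), P1=(205.16,21.96), P2=(161.13,17.56), P3=(142.95,21.00); sampled at t=k/4. Machine vertices: (181.29,66.71) → (187.93,79.32) → (177.89,86.60) → (159.97,89.36) → (142.95,88.38). Open path.

; LightBurn 1.4.05
; GRBL device profile, absolute coords
G21
G90
G0 X95.78 Y97.79
M3 S250
G1 X123.75 Y48.98 F2675
G1 X67.49 Y49.16
G1 X95.78 Y97.79
M5
G0 X115.80 Y32.51
M3 S250
G1 X107.00 Y53.75 F2675
G1 X85.76 Y62.55
G1 X64.52 Y53.75
G1 X55.72 Y32.51
G1 X64.52 Y11.27
G1 X85.76 Y2.47
G1 X107.00 Y11.27
G1 X115.80 Y32.51
M5
G0 X181.29 Y66.71
M3 S250
G1 X187.93 Y79.32 F2675
G1 X177.89 Y86.60
G1 X159.97 Y89.36
G1 X142.95 Y88.38
M5
G0 X0.00 Y0.00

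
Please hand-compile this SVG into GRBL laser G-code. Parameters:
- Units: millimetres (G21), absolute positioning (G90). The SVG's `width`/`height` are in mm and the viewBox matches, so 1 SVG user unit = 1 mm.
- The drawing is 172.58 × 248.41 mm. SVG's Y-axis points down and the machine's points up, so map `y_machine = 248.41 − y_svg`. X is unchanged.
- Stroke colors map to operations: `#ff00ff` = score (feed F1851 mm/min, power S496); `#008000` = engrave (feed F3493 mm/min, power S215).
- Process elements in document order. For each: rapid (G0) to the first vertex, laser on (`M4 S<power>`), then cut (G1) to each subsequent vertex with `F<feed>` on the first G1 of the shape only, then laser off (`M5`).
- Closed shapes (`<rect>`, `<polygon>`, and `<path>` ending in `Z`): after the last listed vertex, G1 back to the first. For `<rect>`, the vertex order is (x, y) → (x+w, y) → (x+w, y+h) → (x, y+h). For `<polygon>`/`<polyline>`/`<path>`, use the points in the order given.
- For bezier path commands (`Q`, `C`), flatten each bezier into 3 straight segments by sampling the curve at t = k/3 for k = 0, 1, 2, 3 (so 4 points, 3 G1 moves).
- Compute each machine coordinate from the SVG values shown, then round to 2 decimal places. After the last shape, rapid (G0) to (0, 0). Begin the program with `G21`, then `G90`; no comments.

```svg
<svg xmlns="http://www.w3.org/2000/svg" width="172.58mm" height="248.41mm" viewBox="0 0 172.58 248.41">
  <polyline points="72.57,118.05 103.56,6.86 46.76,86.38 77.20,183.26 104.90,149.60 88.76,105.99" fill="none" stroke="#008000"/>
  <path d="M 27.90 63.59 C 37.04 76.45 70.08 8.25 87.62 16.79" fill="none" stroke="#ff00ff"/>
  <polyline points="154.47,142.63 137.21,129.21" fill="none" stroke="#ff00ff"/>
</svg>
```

1 u = 1 mm; y_m = 248.41 − y.

[1] `<polyline>` open polyline, #008000→engrave S215 F3493: (72.57,130.36) → (103.56,241.55) → (46.76,162.03) → (77.20,65.15) → (104.90,98.81) → (88.76,142.42)

[2] `<path>` cubic bezier, #ff00ff→score S496 F1851: (27.90,184.82) → (43.55,193.14) → (66.37,220.42) → (87.62,231.62)

[3] `<polyline>` line segment, #ff00ff→score S496 F1851: (154.47,105.78) → (137.21,119.20)

G21
G90
G0 X72.57 Y130.36
M4 S215
G1 X103.56 Y241.55 F3493
G1 X46.76 Y162.03
G1 X77.20 Y65.15
G1 X104.90 Y98.81
G1 X88.76 Y142.42
M5
G0 X27.90 Y184.82
M4 S496
G1 X43.55 Y193.14 F1851
G1 X66.37 Y220.42
G1 X87.62 Y231.62
M5
G0 X154.47 Y105.78
M4 S496
G1 X137.21 Y119.20 F1851
M5
G0 X0.00 Y0.00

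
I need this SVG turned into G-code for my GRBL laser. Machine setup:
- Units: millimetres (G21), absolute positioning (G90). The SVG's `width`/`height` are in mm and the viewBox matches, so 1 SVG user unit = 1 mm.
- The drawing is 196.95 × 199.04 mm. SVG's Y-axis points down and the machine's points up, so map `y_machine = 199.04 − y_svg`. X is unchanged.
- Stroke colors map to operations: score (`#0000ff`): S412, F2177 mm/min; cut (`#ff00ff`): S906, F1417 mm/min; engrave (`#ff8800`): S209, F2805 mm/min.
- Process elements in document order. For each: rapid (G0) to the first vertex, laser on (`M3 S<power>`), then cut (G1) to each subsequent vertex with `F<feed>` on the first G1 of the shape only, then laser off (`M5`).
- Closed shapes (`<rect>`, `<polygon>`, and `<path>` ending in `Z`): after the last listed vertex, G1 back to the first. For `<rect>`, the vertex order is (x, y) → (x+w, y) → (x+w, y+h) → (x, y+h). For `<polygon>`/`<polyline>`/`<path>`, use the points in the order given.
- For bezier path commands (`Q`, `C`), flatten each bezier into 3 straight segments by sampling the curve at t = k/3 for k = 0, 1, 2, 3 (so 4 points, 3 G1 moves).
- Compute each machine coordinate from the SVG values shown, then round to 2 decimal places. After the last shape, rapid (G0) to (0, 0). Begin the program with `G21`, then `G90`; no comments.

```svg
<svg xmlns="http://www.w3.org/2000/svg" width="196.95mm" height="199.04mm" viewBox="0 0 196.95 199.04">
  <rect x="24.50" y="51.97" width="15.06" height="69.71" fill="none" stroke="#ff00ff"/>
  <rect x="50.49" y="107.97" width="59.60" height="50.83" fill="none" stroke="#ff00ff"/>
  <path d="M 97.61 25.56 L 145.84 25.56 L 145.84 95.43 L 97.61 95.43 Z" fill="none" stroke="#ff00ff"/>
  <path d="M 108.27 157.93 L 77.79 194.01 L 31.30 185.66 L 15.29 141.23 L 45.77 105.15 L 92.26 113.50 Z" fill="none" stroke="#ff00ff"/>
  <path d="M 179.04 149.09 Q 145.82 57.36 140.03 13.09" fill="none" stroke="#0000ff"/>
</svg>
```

Since the viewBox matches the mm dimensions, user units are millimetres directly. The only transform is the Y-flip y_m = 199.04 − y_svg.

Shape 1 is a rectangle drawn with `<rect>`. Its stroke #ff00ff means cut at S906, F1417. After flipping Y the toolpath is (24.50,147.07) → (39.56,147.07) → (39.56,77.36) → (24.50,77.36) → (24.50,147.07), returning to the start.

Shape 2 is a rectangle drawn with `<rect>`. Its stroke #ff00ff means cut at S906, F1417. After flipping Y the toolpath is (50.49,91.07) → (110.09,91.07) → (110.09,40.24) → (50.49,40.24) → (50.49,91.07), returning to the start.

Shape 3 is a rectangle drawn with `<path>`. Its stroke #ff00ff means cut at S906, F1417. After flipping Y the toolpath is (97.61,173.48) → (145.84,173.48) → (145.84,103.61) → (97.61,103.61) → (97.61,173.48), returning to the start.

Shape 4 is a regular polygon drawn with `<path>`. Its stroke #ff00ff means cut at S906, F1417. After flipping Y the toolpath is (108.27,41.11) → (77.79,5.03) → (31.30,13.38) → (15.29,57.81) → (45.77,93.89) → (92.26,85.54) → (108.27,41.11), returning to the start.

Shape 5 is a quadratic bezier drawn with `<path>`. Its stroke #0000ff means score at S412, F2177. After flipping Y the toolpath is (179.04,49.95) → (159.94,105.83) → (146.94,151.16) → (140.03,185.95).

G21
G90
G0 X24.50 Y147.07
M3 S906
G1 X39.56 Y147.07 F1417
G1 X39.56 Y77.36
G1 X24.50 Y77.36
G1 X24.50 Y147.07
M5
G0 X50.49 Y91.07
M3 S906
G1 X110.09 Y91.07 F1417
G1 X110.09 Y40.24
G1 X50.49 Y40.24
G1 X50.49 Y91.07
M5
G0 X97.61 Y173.48
M3 S906
G1 X145.84 Y173.48 F1417
G1 X145.84 Y103.61
G1 X97.61 Y103.61
G1 X97.61 Y173.48
M5
G0 X108.27 Y41.11
M3 S906
G1 X77.79 Y5.03 F1417
G1 X31.30 Y13.38
G1 X15.29 Y57.81
G1 X45.77 Y93.89
G1 X92.26 Y85.54
G1 X108.27 Y41.11
M5
G0 X179.04 Y49.95
M3 S412
G1 X159.94 Y105.83 F2177
G1 X146.94 Y151.16
G1 X140.03 Y185.95
M5
G0 X0.00 Y0.00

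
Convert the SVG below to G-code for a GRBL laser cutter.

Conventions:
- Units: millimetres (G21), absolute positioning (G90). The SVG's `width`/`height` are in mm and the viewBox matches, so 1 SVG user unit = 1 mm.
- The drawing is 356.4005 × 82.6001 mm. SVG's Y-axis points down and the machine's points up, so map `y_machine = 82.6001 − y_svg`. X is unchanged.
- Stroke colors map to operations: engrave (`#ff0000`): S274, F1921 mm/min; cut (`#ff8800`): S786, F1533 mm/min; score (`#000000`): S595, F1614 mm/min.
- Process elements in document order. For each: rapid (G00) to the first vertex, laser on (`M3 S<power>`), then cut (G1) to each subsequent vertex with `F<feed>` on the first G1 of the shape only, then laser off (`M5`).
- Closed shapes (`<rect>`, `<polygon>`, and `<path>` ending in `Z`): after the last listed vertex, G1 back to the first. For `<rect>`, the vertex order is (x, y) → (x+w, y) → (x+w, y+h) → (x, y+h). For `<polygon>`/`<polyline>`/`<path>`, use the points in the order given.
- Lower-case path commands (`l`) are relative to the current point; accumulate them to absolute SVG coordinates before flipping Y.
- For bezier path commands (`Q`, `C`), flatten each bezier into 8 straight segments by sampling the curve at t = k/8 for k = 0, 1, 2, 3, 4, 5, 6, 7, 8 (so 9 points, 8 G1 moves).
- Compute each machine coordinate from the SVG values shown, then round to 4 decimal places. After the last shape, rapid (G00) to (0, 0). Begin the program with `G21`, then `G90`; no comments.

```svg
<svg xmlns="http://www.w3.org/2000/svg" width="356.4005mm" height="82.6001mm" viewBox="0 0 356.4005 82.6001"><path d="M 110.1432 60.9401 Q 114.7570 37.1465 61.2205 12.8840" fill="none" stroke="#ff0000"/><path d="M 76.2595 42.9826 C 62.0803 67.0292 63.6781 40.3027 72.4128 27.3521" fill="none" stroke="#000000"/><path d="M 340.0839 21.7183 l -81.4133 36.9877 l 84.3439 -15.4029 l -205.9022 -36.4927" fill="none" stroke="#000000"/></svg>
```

1 u = 1 mm; y_m = 82.6001 − y.

[1] `<path>` quadratic bezier, #ff0000→engrave S274 F1921: (110.1432,21.6600) → (110.3881,27.6157) → (108.8157,33.5861) → (105.4262,39.5711) → (100.2194,45.5708) → (93.1955,51.5852) → (84.3544,57.6142) → (73.6960,63.6578) → (61.2205,69.7161)

[2] `<path>` cubic bezier, #000000→score S595 F1614: (76.2595,39.6175) → (71.6650,32.8539) → (68.4483,30.0939) → (66.5082,30.5810) → (65.7434,33.5588) → (66.0528,38.2708) → (67.3349,43.9606) → (69.4887,49.8719) → (72.4128,55.2480)

[3] `<path>` open polyline, #000000→score S595 F1614: (340.0839,60.8818) → (258.6706,23.8941) → (343.0145,39.2970) → (137.1123,75.7897)

G21
G90
G00 X110.1432 Y21.6600
M3 S274
G1 X110.3881 Y27.6157 F1921
G1 X108.8157 Y33.5861
G1 X105.4262 Y39.5711
G1 X100.2194 Y45.5708
G1 X93.1955 Y51.5852
G1 X84.3544 Y57.6142
G1 X73.6960 Y63.6578
G1 X61.2205 Y69.7161
M5
G00 X76.2595 Y39.6175
M3 S595
G1 X71.6650 Y32.8539 F1614
G1 X68.4483 Y30.0939
G1 X66.5082 Y30.5810
G1 X65.7434 Y33.5588
G1 X66.0528 Y38.2708
G1 X67.3349 Y43.9606
G1 X69.4887 Y49.8719
G1 X72.4128 Y55.2480
M5
G00 X340.0839 Y60.8818
M3 S595
G1 X258.6706 Y23.8941 F1614
G1 X343.0145 Y39.2970
G1 X137.1123 Y75.7897
M5
G00 X0.0000 Y0.0000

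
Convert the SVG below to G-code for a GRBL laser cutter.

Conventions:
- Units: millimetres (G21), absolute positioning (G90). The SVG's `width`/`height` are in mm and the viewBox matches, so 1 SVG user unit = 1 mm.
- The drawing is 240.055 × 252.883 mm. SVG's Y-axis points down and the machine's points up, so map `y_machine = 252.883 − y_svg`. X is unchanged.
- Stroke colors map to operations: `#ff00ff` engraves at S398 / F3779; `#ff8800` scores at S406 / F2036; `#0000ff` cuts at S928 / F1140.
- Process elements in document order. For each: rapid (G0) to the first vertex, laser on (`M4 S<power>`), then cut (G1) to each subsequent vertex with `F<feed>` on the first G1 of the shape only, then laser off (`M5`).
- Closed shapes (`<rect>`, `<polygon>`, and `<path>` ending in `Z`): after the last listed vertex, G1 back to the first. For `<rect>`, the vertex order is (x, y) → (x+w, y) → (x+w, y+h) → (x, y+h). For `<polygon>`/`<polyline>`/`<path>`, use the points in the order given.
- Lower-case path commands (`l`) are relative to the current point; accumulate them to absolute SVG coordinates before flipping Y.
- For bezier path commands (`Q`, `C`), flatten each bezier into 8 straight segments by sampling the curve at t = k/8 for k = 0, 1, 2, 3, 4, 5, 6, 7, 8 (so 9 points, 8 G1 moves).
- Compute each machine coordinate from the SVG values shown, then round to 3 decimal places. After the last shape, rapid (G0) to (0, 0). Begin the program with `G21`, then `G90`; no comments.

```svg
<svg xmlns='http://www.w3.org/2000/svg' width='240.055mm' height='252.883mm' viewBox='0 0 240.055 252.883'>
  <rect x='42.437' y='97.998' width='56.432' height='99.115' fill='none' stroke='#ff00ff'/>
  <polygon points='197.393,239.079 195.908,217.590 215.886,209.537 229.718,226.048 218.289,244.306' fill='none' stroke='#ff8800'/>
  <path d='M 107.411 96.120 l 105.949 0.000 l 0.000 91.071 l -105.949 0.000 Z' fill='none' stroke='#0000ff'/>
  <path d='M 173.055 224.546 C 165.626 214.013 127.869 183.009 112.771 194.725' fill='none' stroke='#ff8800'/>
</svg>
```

G21
G90
G0 X42.437 Y154.885
M4 S398
G1 X98.869 Y154.885 F3779
G1 X98.869 Y55.770
G1 X42.437 Y55.770
G1 X42.437 Y154.885
M5
G0 X197.393 Y13.804
M4 S406
G1 X195.908 Y35.293 F2036
G1 X215.886 Y43.346
G1 X229.718 Y26.835
G1 X218.289 Y8.577
G1 X197.393 Y13.804
M5
G0 X107.411 Y156.763
M4 S928
G1 X213.360 Y156.763 F1140
G1 X213.360 Y65.692
G1 X107.411 Y65.692
G1 X107.411 Y156.763
M5
G0 X173.055 Y28.337
M4 S406
G1 X168.951 Y33.123 F2036
G1 X162.625 Y39.088
G1 X154.697 Y45.490
G1 X145.789 Y51.591
G1 X136.521 Y56.648
G1 X127.515 Y59.922
G1 X119.391 Y60.672
G1 X112.771 Y58.158
M5
G0 X0.000 Y0.000

1 u = 1 mm; y_m = 252.883 − y.

[1] `<rect>` rectangle, #ff00ff→engrave S398 F3779: (42.437,154.885) → (98.869,154.885) → (98.869,55.770) → (42.437,55.770) → (42.437,154.885) (closed)

[2] `<polygon>` regular polygon, #ff8800→score S406 F2036: (197.393,13.804) → (195.908,35.293) → (215.886,43.346) → (229.718,26.835) → (218.289,8.577) → (197.393,13.804) (closed)

[3] `<path>` rectangle, #0000ff→cut S928 F1140: (107.411,156.763) → (213.360,156.763) → (213.360,65.692) → (107.411,65.692) → (107.411,156.763) (closed)

[4] `<path>` cubic bezier, #ff8800→score S406 F2036: (173.055,28.337) → (168.951,33.123) → (162.625,39.088) → (154.697,45.490) → (145.789,51.591) → (136.521,56.648) → (127.515,59.922) → (119.391,60.672) → (112.771,58.158)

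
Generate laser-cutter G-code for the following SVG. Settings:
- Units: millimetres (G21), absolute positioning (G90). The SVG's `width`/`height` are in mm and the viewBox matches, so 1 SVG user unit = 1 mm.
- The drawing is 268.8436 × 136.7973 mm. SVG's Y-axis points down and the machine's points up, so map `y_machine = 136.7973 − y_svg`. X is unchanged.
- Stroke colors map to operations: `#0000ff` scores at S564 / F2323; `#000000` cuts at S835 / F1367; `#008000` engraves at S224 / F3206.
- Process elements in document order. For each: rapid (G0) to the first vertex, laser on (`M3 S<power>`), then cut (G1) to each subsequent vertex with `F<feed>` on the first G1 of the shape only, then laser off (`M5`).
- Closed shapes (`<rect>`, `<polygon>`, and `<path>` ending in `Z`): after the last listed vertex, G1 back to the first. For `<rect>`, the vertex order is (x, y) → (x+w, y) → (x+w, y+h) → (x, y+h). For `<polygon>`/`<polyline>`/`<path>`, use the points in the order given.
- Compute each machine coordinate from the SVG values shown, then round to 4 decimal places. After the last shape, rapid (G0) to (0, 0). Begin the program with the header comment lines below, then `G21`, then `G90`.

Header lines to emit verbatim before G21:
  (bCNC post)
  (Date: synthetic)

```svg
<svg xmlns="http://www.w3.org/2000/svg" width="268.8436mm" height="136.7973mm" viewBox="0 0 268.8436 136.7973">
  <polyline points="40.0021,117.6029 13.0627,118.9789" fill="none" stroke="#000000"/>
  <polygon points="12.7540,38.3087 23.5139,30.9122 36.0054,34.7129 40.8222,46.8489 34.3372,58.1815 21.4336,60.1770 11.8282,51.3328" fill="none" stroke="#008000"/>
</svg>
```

(bCNC post)
(Date: synthetic)
G21
G90
G0 X40.0021 Y19.1944
M3 S835
G1 X13.0627 Y17.8184 F1367
M5
G0 X12.7540 Y98.4886
M3 S224
G1 X23.5139 Y105.8851 F3206
G1 X36.0054 Y102.0844
G1 X40.8222 Y89.9484
G1 X34.3372 Y78.6158
G1 X21.4336 Y76.6203
G1 X11.8282 Y85.4645
G1 X12.7540 Y98.4886
M5
G0 X0.0000 Y0.0000

viewBox `0 0 268.8436 136.7973` with mm width/height → 1 unit = 1 mm. Flip: y_m = 136.7973 − y_svg.

**Shape 1** — `<polyline>` line segment, stroke `#000000` → cut (S835, F1367). Machine vertices: (40.0021,19.1944) → (13.0627,17.8184). Open path.

**Shape 2** — `<polygon>` regular polygon, stroke `#008000` → engrave (S224, F3206). Machine vertices: (12.7540,98.4886) → (23.5139,105.8851) → (36.0054,102.0844) → (40.8222,89.9484) → (34.3372,78.6158) → (21.4336,76.6203) → (11.8282,85.4645) → (12.7540,98.4886). Closed: final G1 returns to the first vertex.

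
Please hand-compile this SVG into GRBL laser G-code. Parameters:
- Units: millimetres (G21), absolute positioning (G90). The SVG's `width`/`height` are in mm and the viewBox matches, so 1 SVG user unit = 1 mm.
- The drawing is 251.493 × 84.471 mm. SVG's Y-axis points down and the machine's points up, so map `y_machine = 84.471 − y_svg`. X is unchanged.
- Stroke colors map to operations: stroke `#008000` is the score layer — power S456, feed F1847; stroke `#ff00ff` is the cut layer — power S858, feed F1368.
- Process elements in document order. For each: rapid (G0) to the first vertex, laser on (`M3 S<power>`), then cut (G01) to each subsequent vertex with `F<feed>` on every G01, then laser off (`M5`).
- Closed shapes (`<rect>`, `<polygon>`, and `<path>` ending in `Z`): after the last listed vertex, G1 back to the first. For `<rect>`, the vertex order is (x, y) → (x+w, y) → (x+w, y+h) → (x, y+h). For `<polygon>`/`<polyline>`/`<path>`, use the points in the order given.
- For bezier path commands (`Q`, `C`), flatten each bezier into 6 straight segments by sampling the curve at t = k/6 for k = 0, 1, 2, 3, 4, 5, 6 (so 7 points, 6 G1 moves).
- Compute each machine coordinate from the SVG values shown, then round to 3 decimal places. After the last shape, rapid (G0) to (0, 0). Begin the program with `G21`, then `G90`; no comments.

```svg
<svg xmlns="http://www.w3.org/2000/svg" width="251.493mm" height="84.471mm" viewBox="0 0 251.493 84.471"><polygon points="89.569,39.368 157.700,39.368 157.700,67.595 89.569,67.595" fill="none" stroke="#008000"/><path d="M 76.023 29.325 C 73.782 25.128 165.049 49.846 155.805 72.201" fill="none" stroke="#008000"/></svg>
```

viewBox `0 0 251.493 84.471` with mm width/height → 1 unit = 1 mm. Flip: y_m = 84.471 − y_svg.

**Shape 1** — `<polygon>` rectangle, stroke `#008000` → score (S456, F1847). Machine vertices: (89.569,45.103) → (157.700,45.103) → (157.700,16.876) → (89.569,16.876) → (89.569,45.103). Closed: final G1 returns to the first vertex.

**Shape 2** — `<path>` cubic bezier, stroke `#008000` → score (S456, F1847). Control points (SVG): P0=(76.023,29.325), P1=(73.782,25.128), P2=(165.049,49.846), P3=(155.805,72.201); sampled at t=k/6. Machine vertices: (76.023,55.146) → (81.797,54.980) → (97.765,50.863) → (118.540,43.665) → (138.731,34.254) → (152.949,23.500) → (155.805,12.270). Open path.

G21
G90
G0 X89.569 Y45.103
M3 S456
G01 X157.700 Y45.103 F1847
G01 X157.700 Y16.876 F1847
G01 X89.569 Y16.876 F1847
G01 X89.569 Y45.103 F1847
M5
G0 X76.023 Y55.146
M3 S456
G01 X81.797 Y54.980 F1847
G01 X97.765 Y50.863 F1847
G01 X118.540 Y43.665 F1847
G01 X138.731 Y34.254 F1847
G01 X152.949 Y23.500 F1847
G01 X155.805 Y12.270 F1847
M5
G0 X0.000 Y0.000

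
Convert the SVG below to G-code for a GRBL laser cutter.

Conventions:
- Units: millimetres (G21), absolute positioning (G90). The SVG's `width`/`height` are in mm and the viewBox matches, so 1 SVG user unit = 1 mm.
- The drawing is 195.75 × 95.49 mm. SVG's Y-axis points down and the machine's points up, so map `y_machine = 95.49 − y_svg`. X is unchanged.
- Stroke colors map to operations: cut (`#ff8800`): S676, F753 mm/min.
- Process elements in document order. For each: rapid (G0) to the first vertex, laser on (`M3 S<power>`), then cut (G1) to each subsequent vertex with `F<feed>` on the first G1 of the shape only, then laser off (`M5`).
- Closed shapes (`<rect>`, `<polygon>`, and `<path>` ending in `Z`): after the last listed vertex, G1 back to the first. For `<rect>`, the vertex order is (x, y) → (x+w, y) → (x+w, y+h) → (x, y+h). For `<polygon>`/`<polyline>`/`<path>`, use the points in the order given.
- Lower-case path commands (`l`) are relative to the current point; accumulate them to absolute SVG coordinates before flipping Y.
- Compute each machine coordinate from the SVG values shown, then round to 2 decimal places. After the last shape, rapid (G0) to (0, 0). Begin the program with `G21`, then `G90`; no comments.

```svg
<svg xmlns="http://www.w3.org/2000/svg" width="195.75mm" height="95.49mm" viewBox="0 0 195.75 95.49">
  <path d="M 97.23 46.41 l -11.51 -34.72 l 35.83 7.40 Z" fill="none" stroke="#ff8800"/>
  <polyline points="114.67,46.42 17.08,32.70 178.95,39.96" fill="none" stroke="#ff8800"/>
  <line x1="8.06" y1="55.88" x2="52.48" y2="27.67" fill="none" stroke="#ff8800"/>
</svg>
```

G21
G90
G0 X97.23 Y49.08
M3 S676
G1 X85.72 Y83.80 F753
G1 X121.55 Y76.40
G1 X97.23 Y49.08
M5
G0 X114.67 Y49.07
M3 S676
G1 X17.08 Y62.79 F753
G1 X178.95 Y55.53
M5
G0 X8.06 Y39.61
M3 S676
G1 X52.48 Y67.82 F753
M5
G0 X0.00 Y0.00

Since the viewBox matches the mm dimensions, user units are millimetres directly. The only transform is the Y-flip y_m = 95.49 − y_svg.

Shape 1 is a regular polygon drawn with `<path>`. Its stroke #ff8800 means cut at S676, F753. After flipping Y the toolpath is (97.23,49.08) → (85.72,83.80) → (121.55,76.40) → (97.23,49.08), returning to the start.

Shape 2 is a open polyline drawn with `<polyline>`. Its stroke #ff8800 means cut at S676, F753. After flipping Y the toolpath is (114.67,49.07) → (17.08,62.79) → (178.95,55.53).

Shape 3 is a line segment drawn with `<line>`. Its stroke #ff8800 means cut at S676, F753. After flipping Y the toolpath is (8.06,39.61) → (52.48,67.82).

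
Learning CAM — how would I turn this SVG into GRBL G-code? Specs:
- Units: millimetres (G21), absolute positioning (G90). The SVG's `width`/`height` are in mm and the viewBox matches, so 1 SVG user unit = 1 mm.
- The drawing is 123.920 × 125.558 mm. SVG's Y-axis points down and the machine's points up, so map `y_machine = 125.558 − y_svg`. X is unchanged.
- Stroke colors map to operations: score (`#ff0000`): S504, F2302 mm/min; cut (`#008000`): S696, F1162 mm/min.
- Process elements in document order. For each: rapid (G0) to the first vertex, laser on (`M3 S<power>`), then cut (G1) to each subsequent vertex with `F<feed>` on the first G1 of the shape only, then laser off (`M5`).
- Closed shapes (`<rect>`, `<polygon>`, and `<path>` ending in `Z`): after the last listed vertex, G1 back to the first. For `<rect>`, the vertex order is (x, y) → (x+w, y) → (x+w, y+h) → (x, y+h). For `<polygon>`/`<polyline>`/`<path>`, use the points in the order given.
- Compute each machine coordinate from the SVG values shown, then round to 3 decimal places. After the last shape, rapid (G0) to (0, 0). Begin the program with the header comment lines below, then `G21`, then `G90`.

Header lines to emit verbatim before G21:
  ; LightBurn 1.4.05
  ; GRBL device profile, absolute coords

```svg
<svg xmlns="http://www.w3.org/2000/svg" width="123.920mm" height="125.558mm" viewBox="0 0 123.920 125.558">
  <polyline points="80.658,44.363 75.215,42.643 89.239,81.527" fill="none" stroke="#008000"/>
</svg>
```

; LightBurn 1.4.05
; GRBL device profile, absolute coords
G21
G90
G0 X80.658 Y81.195
M3 S696
G1 X75.215 Y82.915 F1162
G1 X89.239 Y44.031
M5
G0 X0.000 Y0.000

Since the viewBox matches the mm dimensions, user units are millimetres directly. The only transform is the Y-flip y_m = 125.558 − y_svg.

Shape 1 is a open polyline drawn with `<polyline>`. Its stroke #008000 means cut at S696, F1162. After flipping Y the toolpath is (80.658,81.195) → (75.215,82.915) → (89.239,44.031).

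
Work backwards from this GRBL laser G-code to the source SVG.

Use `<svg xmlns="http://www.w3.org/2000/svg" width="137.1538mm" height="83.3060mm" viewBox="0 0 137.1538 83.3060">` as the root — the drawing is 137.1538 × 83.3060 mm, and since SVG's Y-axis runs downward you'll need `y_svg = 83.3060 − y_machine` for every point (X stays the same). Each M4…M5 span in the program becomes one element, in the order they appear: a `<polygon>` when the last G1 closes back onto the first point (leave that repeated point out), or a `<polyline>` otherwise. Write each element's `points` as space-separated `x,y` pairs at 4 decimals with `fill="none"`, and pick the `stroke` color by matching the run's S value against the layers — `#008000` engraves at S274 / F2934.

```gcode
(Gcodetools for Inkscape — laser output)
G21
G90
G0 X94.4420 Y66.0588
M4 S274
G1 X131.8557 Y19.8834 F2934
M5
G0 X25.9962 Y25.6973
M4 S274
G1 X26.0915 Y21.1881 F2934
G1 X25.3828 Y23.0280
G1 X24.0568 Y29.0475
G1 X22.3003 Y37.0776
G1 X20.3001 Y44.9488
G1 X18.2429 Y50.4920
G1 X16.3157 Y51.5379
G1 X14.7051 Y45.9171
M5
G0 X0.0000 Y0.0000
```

y_svg = 83.3060 − y_m. Every run uses S274, so all elements get stroke `#008000` (engrave).

[1] open run; points: 94.4420,17.2472 131.8557,63.4226

[2] open run; points: 25.9962,57.6087 26.0915,62.1179 25.3828,60.2780 24.0568,54.2585 22.3003,46.2284 20.3001,38.3572 18.2429,32.8140 16.3157,31.7681 14.7051,37.3889

<svg xmlns="http://www.w3.org/2000/svg" width="137.1538mm" height="83.3060mm" viewBox="0 0 137.1538 83.3060">
  <polyline points="94.4420,17.2472 131.8557,63.4226" fill="none" stroke="#008000"/>
  <polyline points="25.9962,57.6087 26.0915,62.1179 25.3828,60.2780 24.0568,54.2585 22.3003,46.2284 20.3001,38.3572 18.2429,32.8140 16.3157,31.7681 14.7051,37.3889" fill="none" stroke="#008000"/>
</svg>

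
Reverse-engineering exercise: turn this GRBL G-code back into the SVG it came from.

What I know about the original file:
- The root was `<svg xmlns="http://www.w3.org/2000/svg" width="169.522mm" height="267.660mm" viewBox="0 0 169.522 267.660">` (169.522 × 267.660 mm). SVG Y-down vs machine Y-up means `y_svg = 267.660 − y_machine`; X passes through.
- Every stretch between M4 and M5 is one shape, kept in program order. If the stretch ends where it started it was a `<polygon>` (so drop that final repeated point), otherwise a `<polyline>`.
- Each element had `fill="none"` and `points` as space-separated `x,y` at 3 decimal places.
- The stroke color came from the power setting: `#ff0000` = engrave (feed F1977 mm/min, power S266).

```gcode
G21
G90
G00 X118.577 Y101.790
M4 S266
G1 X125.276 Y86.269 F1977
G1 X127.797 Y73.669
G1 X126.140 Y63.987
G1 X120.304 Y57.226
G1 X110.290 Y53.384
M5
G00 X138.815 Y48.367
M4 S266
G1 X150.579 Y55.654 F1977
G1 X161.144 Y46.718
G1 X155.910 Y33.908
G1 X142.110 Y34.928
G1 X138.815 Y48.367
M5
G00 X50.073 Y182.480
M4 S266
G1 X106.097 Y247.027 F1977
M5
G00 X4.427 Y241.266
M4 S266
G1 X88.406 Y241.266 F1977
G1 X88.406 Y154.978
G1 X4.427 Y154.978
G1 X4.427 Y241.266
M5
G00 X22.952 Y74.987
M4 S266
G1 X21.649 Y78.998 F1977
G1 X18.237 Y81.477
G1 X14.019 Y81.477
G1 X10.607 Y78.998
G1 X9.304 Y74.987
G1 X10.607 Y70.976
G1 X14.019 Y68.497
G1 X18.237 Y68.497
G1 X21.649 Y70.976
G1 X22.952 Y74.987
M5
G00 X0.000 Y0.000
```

<svg xmlns="http://www.w3.org/2000/svg" width="169.522mm" height="267.660mm" viewBox="0 0 169.522 267.660">
  <polyline points="118.577,165.870 125.276,181.391 127.797,193.991 126.140,203.673 120.304,210.434 110.290,214.276" fill="none" stroke="#ff0000"/>
  <polygon points="138.815,219.293 150.579,212.006 161.144,220.942 155.910,233.752 142.110,232.732" fill="none" stroke="#ff0000"/>
  <polyline points="50.073,85.180 106.097,20.633" fill="none" stroke="#ff0000"/>
  <polygon points="4.427,26.394 88.406,26.394 88.406,112.682 4.427,112.682" fill="none" stroke="#ff0000"/>
  <polygon points="22.952,192.673 21.649,188.662 18.237,186.183 14.019,186.183 10.607,188.662 9.304,192.673 10.607,196.684 14.019,199.163 18.237,199.163 21.649,196.684" fill="none" stroke="#ff0000"/>
</svg>

Each laser-on run becomes one SVG element. Flip Y back into SVG space with y_svg = 267.660 − y_machine. Every run uses S266, so all elements get stroke `#ff0000` (engrave).

Run 1: The run is open, so emit a `<polyline>` with points (Y-flipped): 118.577,165.870 125.276,181.391 127.797,193.991 126.140,203.673 120.304,210.434 110.290,214.276.

Run 2: The run returns to its start, so emit a `<polygon>` with points (Y-flipped): 138.815,219.293 150.579,212.006 161.144,220.942 155.910,233.752 142.110,232.732.

Run 3: The run is open, so emit a `<polyline>` with points (Y-flipped): 50.073,85.180 106.097,20.633.

Run 4: The run returns to its start, so emit a `<polygon>` with points (Y-flipped): 4.427,26.394 88.406,26.394 88.406,112.682 4.427,112.682.

Run 5: The run returns to its start, so emit a `<polygon>` with points (Y-flipped): 22.952,192.673 21.649,188.662 18.237,186.183 14.019,186.183 10.607,188.662 9.304,192.673 10.607,196.684 14.019,199.163 18.237,199.163 21.649,196.684.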